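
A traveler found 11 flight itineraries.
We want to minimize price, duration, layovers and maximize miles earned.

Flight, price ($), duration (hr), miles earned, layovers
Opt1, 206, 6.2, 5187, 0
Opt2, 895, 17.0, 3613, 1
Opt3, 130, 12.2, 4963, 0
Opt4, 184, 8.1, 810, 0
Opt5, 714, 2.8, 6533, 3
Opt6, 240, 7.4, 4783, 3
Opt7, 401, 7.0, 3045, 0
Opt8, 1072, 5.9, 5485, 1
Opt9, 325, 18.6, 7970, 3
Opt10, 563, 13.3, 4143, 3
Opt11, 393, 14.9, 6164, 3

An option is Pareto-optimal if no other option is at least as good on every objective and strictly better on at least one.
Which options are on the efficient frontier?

Opt1, Opt3, Opt4, Opt5, Opt8, Opt9, Opt11

Opt1: not dominated.
Opt2: dominated by Opt1 (price 206≤895, duration 6.2≤17.0, miles earned 5187≥3613, layovers 0≤1).
Opt3: not dominated (best price).
Opt4: not dominated.
Opt5: not dominated (best duration).
Opt6: dominated by Opt1 (price 206≤240, duration 6.2≤7.4, miles earned 5187≥4783, layovers 0≤3).
Opt7: dominated by Opt1 (price 206≤401, duration 6.2≤7.0, miles earned 5187≥3045, layovers 0≤0).
Opt8: not dominated.
Opt9: not dominated (best miles earned).
Opt10: dominated by Opt1 (price 206≤563, duration 6.2≤13.3, miles earned 5187≥4143, layovers 0≤3).
Opt11: not dominated.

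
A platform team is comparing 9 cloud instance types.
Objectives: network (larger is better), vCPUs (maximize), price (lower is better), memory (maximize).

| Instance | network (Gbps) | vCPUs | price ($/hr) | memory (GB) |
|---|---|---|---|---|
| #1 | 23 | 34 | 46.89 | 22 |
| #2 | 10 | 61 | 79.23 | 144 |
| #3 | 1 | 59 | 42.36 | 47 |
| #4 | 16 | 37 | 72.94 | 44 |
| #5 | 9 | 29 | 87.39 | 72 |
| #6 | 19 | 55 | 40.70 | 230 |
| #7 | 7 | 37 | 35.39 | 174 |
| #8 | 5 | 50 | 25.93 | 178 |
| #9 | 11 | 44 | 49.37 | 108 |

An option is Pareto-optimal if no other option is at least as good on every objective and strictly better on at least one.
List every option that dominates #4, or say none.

#6

#6: network 19≥16, vCPUs 55≥37, price 40.70≤72.94, memory 230≥44 — dominates #4.
Others (#1, #2, #3, #5, #7, #8, #9) are each worse than #4 on at least one objective.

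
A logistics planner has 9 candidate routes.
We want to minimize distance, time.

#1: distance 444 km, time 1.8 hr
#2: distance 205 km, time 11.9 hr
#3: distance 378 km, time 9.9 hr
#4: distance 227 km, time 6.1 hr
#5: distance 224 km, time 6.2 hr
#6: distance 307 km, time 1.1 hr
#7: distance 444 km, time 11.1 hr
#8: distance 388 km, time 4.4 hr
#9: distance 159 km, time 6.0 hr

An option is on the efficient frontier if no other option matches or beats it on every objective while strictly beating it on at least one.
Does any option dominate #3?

Yes

#4 vs #3: distance 227≤378, time 6.1≤9.9 — #4 is at least as good on every objective and strictly better on at least one, so #4 dominates #3.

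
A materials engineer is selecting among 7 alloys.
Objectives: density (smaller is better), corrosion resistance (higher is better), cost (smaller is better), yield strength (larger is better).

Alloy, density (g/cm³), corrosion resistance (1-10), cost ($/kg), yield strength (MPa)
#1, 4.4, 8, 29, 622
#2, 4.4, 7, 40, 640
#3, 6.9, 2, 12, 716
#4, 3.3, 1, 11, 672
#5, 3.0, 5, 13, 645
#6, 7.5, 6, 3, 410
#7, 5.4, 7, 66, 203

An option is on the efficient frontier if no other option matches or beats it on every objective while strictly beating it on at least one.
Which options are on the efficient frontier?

#1, #2, #3, #4, #5, #6

#1: not dominated (best corrosion resistance).
#2: not dominated.
#3: not dominated (best yield strength).
#4: not dominated.
#5: not dominated (best density).
#6: not dominated (best cost).
#7: dominated by #1 (density 4.4≤5.4, corrosion resistance 8≥7, cost 29≤66, yield strength 622≥203).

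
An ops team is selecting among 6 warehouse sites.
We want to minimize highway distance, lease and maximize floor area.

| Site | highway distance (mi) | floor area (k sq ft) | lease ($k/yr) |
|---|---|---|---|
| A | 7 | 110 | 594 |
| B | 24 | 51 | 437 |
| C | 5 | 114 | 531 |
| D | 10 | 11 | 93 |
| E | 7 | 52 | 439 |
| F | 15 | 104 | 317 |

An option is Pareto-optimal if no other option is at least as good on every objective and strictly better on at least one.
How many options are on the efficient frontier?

4

A: dominated by C (highway distance 5≤7, floor area 114≥110, lease 531≤594).
B: dominated by F (highway distance 15≤24, floor area 104≥51, lease 317≤437).
C: not dominated (best highway distance).
D: not dominated (best lease).
E: not dominated.
F: not dominated.
Pareto-optimal: C, D, E, F → 4.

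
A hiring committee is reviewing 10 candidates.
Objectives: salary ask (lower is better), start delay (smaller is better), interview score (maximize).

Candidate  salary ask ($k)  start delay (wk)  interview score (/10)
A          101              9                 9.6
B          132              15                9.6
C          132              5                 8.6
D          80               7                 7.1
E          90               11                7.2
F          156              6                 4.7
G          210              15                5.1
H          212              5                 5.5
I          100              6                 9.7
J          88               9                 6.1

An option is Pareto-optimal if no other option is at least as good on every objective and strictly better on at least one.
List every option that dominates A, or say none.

I: salary ask 100≤101, start delay 6≤9, interview score 9.7≥9.6 — dominates A.
Others (B, C, D, E, F, G, H, J) are each worse than A on at least one objective.

I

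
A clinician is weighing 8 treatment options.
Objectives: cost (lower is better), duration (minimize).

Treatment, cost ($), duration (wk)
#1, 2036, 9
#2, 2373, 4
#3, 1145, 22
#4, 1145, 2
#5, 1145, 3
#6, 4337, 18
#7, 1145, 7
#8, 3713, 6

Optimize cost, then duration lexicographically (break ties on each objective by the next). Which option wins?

#4

First minimize cost: best is 1145, kept {#3, #4, #5, #7}.
Then minimize duration: best is 2, kept {#4}.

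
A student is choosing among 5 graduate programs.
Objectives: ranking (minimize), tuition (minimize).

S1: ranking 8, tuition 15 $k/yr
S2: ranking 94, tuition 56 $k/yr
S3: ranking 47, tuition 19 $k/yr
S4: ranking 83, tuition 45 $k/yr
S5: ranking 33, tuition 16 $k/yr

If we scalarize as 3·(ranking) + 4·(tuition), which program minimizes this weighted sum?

S1: 3·8 + 4·15 = 84
S2: 3·94 + 4·56 = 506
S3: 3·47 + 4·19 = 217
S4: 3·83 + 4·45 = 429
S5: 3·33 + 4·16 = 163
Lowest: S1 at 84.

S1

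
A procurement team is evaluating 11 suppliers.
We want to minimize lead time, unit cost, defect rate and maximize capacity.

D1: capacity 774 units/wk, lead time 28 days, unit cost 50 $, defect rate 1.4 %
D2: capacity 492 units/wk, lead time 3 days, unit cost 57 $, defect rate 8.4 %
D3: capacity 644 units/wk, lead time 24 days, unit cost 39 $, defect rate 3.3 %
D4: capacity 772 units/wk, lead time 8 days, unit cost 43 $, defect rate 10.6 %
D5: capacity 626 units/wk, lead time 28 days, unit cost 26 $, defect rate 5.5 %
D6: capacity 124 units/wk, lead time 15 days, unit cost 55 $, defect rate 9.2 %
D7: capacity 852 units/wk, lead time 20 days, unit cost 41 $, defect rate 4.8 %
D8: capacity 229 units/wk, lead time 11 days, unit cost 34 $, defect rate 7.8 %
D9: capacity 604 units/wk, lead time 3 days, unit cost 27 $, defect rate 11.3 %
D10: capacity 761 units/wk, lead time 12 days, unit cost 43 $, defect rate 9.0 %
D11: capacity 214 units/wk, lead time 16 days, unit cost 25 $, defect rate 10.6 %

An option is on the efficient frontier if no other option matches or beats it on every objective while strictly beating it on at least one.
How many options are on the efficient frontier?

D1: not dominated (best defect rate).
D2: not dominated.
D3: not dominated.
D4: not dominated.
D5: not dominated.
D6: dominated by D8 (capacity 229≥124, lead time 11≤15, unit cost 34≤55, defect rate 7.8≤9.2).
D7: not dominated (best capacity).
D8: not dominated.
D9: not dominated.
D10: not dominated.
D11: not dominated (best unit cost).
Pareto-optimal: D1, D2, D3, D4, D5, D7, D8, D9, D10, D11 → 10.

10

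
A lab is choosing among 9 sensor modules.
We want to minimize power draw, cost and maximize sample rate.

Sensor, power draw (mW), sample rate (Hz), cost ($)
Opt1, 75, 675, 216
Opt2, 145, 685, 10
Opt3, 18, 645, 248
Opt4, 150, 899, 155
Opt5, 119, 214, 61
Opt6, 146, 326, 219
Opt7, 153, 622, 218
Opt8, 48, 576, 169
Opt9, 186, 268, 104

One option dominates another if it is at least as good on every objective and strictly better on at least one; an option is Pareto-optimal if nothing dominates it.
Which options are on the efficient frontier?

Opt1, Opt2, Opt3, Opt4, Opt5, Opt8

Opt1: not dominated.
Opt2: not dominated (best cost).
Opt3: not dominated (best power draw).
Opt4: not dominated (best sample rate).
Opt5: not dominated.
Opt6: dominated by Opt1 (power draw 75≤146, sample rate 675≥326, cost 216≤219).
Opt7: dominated by Opt1 (power draw 75≤153, sample rate 675≥622, cost 216≤218).
Opt8: not dominated.
Opt9: dominated by Opt2 (power draw 145≤186, sample rate 685≥268, cost 10≤104).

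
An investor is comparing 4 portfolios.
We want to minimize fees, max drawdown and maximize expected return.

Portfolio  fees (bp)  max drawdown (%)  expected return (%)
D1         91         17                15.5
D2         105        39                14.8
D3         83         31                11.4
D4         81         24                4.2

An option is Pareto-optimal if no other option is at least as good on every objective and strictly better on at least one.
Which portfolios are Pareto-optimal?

D1: not dominated (best max drawdown).
D2: dominated by D1 (fees 91≤105, max drawdown 17≤39, expected return 15.5≥14.8).
D3: not dominated.
D4: not dominated (best fees).

D1, D3, D4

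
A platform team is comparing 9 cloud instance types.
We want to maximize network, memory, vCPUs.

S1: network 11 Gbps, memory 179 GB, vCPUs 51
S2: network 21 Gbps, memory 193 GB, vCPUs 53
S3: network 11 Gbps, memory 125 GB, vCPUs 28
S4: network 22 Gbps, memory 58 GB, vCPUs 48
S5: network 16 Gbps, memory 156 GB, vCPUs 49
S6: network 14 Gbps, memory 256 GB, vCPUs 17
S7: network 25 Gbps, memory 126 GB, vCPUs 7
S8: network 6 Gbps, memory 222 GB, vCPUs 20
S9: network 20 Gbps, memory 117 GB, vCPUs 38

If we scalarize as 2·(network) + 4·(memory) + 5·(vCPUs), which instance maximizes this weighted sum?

S1: 2·11 + 4·179 + 5·51 = 993
S2: 2·21 + 4·193 + 5·53 = 1079
S3: 2·11 + 4·125 + 5·28 = 662
S4: 2·22 + 4·58 + 5·48 = 516
S5: 2·16 + 4·156 + 5·49 = 901
S6: 2·14 + 4·256 + 5·17 = 1137
S7: 2·25 + 4·126 + 5·7 = 589
S8: 2·6 + 4·222 + 5·20 = 1000
S9: 2·20 + 4·117 + 5·38 = 698
Highest: S6 at 1137.

S6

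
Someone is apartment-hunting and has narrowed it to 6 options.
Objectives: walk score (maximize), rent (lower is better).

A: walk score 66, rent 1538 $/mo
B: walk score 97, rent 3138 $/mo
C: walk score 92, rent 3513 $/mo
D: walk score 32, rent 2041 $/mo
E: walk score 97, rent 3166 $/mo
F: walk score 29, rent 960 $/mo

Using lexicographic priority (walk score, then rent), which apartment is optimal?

B

First maximize walk score: best is 97, kept {B, E}.
Then minimize rent: best is 3138, kept {B}.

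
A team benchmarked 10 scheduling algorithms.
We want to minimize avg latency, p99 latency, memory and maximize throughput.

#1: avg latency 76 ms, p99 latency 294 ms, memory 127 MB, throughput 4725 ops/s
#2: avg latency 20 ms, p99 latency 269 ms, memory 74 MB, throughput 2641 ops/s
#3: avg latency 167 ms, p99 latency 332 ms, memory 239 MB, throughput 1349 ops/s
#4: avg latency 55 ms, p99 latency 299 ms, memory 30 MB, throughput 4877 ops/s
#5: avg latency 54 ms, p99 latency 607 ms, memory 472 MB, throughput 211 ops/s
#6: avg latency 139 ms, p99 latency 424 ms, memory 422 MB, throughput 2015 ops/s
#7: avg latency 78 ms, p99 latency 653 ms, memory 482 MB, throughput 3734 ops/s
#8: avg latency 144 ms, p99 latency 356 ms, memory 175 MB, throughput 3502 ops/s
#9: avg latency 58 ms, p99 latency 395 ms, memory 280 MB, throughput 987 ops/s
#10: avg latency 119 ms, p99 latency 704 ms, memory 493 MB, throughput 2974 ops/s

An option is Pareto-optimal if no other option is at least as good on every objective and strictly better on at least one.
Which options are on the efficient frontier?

#1, #2, #4

#1: not dominated.
#2: not dominated (best avg latency).
#3: dominated by #1 (avg latency 76≤167, p99 latency 294≤332, memory 127≤239, throughput 4725≥1349).
#4: not dominated (best memory).
#5: dominated by #2 (avg latency 20≤54, p99 latency 269≤607, memory 74≤472, throughput 2641≥211).
#6: dominated by #1 (avg latency 76≤139, p99 latency 294≤424, memory 127≤422, throughput 4725≥2015).
#7: dominated by #1 (avg latency 76≤78, p99 latency 294≤653, memory 127≤482, throughput 4725≥3734).
#8: dominated by #1 (avg latency 76≤144, p99 latency 294≤356, memory 127≤175, throughput 4725≥3502).
#9: dominated by #2 (avg latency 20≤58, p99 latency 269≤395, memory 74≤280, throughput 2641≥987).
#10: dominated by #1 (avg latency 76≤119, p99 latency 294≤704, memory 127≤493, throughput 4725≥2974).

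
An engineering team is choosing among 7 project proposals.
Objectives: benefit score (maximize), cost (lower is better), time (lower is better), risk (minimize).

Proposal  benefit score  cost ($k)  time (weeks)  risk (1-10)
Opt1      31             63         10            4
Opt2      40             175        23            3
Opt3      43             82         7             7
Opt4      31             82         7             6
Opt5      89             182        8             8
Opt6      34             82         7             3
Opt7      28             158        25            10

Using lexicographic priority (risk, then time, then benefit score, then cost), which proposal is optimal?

Opt6

First minimize risk: best is 3, kept {Opt2, Opt6}.
Then minimize time: best is 7, kept {Opt6}.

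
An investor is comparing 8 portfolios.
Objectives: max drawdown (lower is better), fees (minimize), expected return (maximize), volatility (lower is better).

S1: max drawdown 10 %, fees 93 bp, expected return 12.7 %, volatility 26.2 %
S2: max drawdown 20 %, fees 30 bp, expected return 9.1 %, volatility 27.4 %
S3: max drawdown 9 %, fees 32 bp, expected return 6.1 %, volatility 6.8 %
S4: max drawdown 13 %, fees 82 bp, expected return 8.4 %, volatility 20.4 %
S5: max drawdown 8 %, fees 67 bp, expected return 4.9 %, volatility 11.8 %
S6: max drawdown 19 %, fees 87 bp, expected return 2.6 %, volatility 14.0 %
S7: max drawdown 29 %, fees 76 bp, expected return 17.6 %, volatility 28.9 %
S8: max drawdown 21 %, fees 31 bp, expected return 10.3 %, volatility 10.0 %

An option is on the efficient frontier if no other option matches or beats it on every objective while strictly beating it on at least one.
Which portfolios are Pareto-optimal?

S1, S2, S3, S4, S5, S7, S8

S1: not dominated.
S2: not dominated (best fees).
S3: not dominated (best volatility).
S4: not dominated.
S5: not dominated (best max drawdown).
S6: dominated by S3 (max drawdown 9≤19, fees 32≤87, expected return 6.1≥2.6, volatility 6.8≤14.0).
S7: not dominated (best expected return).
S8: not dominated.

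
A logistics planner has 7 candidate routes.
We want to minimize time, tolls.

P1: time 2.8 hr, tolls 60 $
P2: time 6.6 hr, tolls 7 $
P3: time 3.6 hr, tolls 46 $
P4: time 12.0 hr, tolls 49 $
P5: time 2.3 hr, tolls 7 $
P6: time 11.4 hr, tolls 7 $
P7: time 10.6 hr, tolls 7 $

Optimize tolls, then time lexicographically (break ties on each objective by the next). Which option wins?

P5

First minimize tolls: best is 7, kept {P2, P5, P6, P7}.
Then minimize time: best is 2.3, kept {P5}.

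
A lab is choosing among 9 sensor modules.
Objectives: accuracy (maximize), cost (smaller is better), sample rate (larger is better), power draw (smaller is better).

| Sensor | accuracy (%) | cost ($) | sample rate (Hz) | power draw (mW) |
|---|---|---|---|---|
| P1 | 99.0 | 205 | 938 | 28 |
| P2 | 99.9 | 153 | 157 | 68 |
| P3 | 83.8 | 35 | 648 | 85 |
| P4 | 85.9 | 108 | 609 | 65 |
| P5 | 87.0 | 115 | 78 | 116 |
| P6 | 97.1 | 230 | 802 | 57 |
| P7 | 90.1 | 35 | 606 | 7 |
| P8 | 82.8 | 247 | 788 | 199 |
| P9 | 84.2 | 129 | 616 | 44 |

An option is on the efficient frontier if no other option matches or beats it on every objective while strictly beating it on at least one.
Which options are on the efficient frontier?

P1, P2, P3, P4, P7, P9

P1: not dominated (best sample rate).
P2: not dominated (best accuracy).
P3: not dominated.
P4: not dominated.
P5: dominated by P7 (accuracy 90.1≥87.0, cost 35≤115, sample rate 606≥78, power draw 7≤116).
P6: dominated by P1 (accuracy 99.0≥97.1, cost 205≤230, sample rate 938≥802, power draw 28≤57).
P7: not dominated (best power draw).
P8: dominated by P1 (accuracy 99.0≥82.8, cost 205≤247, sample rate 938≥788, power draw 28≤199).
P9: not dominated.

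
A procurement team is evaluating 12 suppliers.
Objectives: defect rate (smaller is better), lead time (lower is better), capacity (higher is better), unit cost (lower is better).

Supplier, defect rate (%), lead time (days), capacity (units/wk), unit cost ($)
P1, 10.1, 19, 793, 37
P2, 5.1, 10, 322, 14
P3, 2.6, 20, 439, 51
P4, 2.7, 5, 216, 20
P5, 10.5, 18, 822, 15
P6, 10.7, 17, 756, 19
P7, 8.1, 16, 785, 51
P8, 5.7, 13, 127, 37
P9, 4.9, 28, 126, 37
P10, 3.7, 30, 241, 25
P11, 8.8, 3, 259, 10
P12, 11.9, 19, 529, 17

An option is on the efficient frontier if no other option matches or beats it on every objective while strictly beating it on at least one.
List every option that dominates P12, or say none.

P5: defect rate 10.5≤11.9, lead time 18≤19, capacity 822≥529, unit cost 15≤17 — dominates P12.
Others (P1, P2, P3, P4, P6, P7, P8, P9, P10, P11) are each worse than P12 on at least one objective.

P5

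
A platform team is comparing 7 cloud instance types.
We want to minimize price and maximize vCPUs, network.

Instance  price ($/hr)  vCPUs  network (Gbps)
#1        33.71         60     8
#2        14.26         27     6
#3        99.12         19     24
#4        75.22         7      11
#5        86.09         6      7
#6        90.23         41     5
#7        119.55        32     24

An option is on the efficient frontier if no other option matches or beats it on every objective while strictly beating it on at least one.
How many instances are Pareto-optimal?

5

#1: not dominated (best vCPUs).
#2: not dominated (best price).
#3: not dominated.
#4: not dominated.
#5: dominated by #1 (price 33.71≤86.09, vCPUs 60≥6, network 8≥7).
#6: dominated by #1 (price 33.71≤90.23, vCPUs 60≥41, network 8≥5).
#7: not dominated.
Pareto-optimal: #1, #2, #3, #4, #7 → 5.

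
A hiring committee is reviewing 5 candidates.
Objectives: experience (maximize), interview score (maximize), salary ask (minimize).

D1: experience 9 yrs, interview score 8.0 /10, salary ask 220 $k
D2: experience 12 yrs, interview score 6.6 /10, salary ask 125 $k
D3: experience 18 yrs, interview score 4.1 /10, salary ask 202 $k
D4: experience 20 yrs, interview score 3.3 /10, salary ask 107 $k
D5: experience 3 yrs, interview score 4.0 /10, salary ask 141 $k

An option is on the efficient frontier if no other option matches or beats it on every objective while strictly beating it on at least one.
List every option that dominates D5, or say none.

D2

D2: experience 12≥3, interview score 6.6≥4.0, salary ask 125≤141 — dominates D5.
Others (D1, D3, D4) are each worse than D5 on at least one objective.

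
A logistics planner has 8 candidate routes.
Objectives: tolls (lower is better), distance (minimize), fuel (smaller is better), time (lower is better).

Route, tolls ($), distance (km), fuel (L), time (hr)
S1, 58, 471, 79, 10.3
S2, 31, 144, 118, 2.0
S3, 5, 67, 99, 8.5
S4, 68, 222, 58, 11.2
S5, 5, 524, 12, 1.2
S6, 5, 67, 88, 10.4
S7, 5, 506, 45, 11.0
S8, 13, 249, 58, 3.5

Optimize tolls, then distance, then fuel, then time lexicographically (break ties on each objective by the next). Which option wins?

S6

First minimize tolls: best is 5, kept {S3, S5, S6, S7}.
Then minimize distance: best is 67, kept {S3, S6}.
Then minimize fuel: best is 88, kept {S6}.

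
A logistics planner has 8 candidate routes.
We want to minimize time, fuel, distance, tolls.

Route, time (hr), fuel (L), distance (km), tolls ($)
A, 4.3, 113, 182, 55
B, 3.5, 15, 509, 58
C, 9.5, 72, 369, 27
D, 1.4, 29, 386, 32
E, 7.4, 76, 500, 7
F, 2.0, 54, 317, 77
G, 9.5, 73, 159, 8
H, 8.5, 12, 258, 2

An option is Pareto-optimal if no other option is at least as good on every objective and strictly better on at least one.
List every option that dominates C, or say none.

H

H: time 8.5≤9.5, fuel 12≤72, distance 258≤369, tolls 2≤27 — dominates C.
Others (A, B, D, E, F, G) are each worse than C on at least one objective.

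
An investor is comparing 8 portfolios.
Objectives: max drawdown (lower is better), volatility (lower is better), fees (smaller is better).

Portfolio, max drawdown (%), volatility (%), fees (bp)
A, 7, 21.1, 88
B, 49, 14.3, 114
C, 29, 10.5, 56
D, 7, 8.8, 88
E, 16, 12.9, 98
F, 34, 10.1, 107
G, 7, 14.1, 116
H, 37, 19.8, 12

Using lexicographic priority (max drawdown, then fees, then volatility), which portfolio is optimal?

D

First minimize max drawdown: best is 7, kept {A, D, G}.
Then minimize fees: best is 88, kept {A, D}.
Then minimize volatility: best is 8.8, kept {D}.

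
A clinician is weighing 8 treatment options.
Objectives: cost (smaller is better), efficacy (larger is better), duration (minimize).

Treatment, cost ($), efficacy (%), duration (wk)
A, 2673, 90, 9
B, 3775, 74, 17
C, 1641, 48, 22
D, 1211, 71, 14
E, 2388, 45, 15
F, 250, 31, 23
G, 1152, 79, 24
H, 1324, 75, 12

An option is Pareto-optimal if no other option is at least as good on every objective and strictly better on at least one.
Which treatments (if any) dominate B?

A: cost 2673≤3775, efficacy 90≥74, duration 9≤17 — dominates B.
H: cost 1324≤3775, efficacy 75≥74, duration 12≤17 — dominates B.
Others (C, D, E, F, G) are each worse than B on at least one objective.

A, H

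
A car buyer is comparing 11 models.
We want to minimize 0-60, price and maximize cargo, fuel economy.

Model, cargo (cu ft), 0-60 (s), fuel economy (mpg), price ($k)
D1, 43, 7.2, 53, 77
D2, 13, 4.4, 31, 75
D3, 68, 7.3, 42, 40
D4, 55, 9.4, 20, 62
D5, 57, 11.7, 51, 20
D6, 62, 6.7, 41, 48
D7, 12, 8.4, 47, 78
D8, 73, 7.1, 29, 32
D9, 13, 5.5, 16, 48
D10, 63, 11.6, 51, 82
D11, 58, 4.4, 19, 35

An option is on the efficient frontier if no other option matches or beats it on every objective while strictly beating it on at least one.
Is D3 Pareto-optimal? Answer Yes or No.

Yes

D1: worse on cargo (43 vs 68).
D2: worse on cargo (13 vs 68).
D4: worse on cargo (55 vs 68).
D5: worse on cargo (57 vs 68).
D6: worse on cargo (62 vs 68).
D7: worse on cargo (12 vs 68).
D8: worse on fuel economy (29 vs 42).
D9: worse on cargo (13 vs 68).
D10: worse on cargo (63 vs 68).
D11: worse on cargo (58 vs 68).
No option is at least as good as D3 on every objective and strictly better on one.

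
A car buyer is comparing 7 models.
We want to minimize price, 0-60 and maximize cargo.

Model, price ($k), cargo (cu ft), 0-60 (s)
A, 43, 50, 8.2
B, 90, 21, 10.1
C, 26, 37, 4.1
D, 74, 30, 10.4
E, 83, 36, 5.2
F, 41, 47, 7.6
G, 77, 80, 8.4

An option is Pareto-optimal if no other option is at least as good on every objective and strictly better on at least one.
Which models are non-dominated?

A: not dominated.
B: dominated by A (price 43≤90, cargo 50≥21, 0-60 8.2≤10.1).
C: not dominated (best price).
D: dominated by A (price 43≤74, cargo 50≥30, 0-60 8.2≤10.4).
E: dominated by C (price 26≤83, cargo 37≥36, 0-60 4.1≤5.2).
F: not dominated.
G: not dominated (best cargo).

A, C, F, G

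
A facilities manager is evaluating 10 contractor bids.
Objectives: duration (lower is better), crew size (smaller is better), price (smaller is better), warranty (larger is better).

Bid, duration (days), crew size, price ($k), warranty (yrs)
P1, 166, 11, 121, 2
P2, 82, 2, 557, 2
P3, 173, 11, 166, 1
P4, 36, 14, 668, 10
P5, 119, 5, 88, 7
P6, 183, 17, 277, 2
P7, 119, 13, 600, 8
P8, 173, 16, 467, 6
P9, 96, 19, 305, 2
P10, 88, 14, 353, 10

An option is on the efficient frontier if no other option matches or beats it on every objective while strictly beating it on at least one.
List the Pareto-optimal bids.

P2, P4, P5, P7, P9, P10

P1: dominated by P5 (duration 119≤166, crew size 5≤11, price 88≤121, warranty 7≥2).
P2: not dominated (best crew size).
P3: dominated by P1 (duration 166≤173, crew size 11≤11, price 121≤166, warranty 2≥1).
P4: not dominated (best duration).
P5: not dominated (best price).
P6: dominated by P1 (duration 166≤183, crew size 11≤17, price 121≤277, warranty 2≥2).
P7: not dominated.
P8: dominated by P5 (duration 119≤173, crew size 5≤16, price 88≤467, warranty 7≥6).
P9: not dominated.
P10: not dominated.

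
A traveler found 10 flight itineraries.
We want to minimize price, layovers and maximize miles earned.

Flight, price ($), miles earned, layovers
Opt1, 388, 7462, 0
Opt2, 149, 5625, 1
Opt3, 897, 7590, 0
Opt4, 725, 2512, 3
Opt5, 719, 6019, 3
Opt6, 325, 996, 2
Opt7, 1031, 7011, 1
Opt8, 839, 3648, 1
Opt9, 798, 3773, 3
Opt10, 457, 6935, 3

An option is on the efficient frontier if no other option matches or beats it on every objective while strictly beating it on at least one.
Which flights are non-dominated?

Opt1: not dominated.
Opt2: not dominated (best price).
Opt3: not dominated (best miles earned).
Opt4: dominated by Opt1 (price 388≤725, miles earned 7462≥2512, layovers 0≤3).
Opt5: dominated by Opt1 (price 388≤719, miles earned 7462≥6019, layovers 0≤3).
Opt6: dominated by Opt2 (price 149≤325, miles earned 5625≥996, layovers 1≤2).
Opt7: dominated by Opt1 (price 388≤1031, miles earned 7462≥7011, layovers 0≤1).
Opt8: dominated by Opt1 (price 388≤839, miles earned 7462≥3648, layovers 0≤1).
Opt9: dominated by Opt1 (price 388≤798, miles earned 7462≥3773, layovers 0≤3).
Opt10: dominated by Opt1 (price 388≤457, miles earned 7462≥6935, layovers 0≤3).

Opt1, Opt2, Opt3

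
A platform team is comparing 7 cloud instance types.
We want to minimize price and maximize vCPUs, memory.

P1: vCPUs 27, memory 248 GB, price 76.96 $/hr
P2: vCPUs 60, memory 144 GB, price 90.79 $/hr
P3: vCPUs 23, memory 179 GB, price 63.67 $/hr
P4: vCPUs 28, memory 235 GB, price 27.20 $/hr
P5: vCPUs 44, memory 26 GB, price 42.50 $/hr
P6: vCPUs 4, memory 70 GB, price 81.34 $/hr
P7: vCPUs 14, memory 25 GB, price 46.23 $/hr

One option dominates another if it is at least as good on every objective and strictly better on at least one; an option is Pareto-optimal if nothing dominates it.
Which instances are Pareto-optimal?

P1, P2, P4, P5

P1: not dominated (best memory).
P2: not dominated (best vCPUs).
P3: dominated by P4 (vCPUs 28≥23, memory 235≥179, price 27.20≤63.67).
P4: not dominated (best price).
P5: not dominated.
P6: dominated by P1 (vCPUs 27≥4, memory 248≥70, price 76.96≤81.34).
P7: dominated by P4 (vCPUs 28≥14, memory 235≥25, price 27.20≤46.23).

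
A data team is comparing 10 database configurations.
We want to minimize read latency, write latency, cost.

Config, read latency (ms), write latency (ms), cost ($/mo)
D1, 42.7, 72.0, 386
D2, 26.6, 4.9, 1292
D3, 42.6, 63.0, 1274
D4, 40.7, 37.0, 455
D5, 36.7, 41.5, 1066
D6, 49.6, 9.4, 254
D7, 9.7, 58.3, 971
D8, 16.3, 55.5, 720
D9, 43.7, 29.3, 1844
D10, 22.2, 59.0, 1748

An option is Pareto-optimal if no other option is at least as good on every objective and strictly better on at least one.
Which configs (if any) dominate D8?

D1: worse on read latency (42.7 vs 16.3).
D2: worse on read latency (26.6 vs 16.3).
D3: worse on read latency (42.6 vs 16.3).
D4: worse on read latency (40.7 vs 16.3).
D5: worse on read latency (36.7 vs 16.3).
D6: worse on read latency (49.6 vs 16.3).
D7: worse on write latency (58.3 vs 55.5).
D9: worse on read latency (43.7 vs 16.3).
D10: worse on read latency (22.2 vs 16.3).
No option dominates D8.

none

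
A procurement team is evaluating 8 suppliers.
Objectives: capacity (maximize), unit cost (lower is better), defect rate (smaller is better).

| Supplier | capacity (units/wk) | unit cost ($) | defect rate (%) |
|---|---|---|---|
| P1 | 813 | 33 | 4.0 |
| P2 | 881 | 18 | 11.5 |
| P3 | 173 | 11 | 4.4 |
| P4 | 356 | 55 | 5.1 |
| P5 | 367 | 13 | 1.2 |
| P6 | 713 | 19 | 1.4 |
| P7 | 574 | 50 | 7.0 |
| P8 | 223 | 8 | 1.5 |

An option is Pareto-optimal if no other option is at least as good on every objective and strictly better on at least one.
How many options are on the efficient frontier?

P1: not dominated.
P2: not dominated (best capacity).
P3: dominated by P8 (capacity 223≥173, unit cost 8≤11, defect rate 1.5≤4.4).
P4: dominated by P1 (capacity 813≥356, unit cost 33≤55, defect rate 4.0≤5.1).
P5: not dominated (best defect rate).
P6: not dominated.
P7: dominated by P1 (capacity 813≥574, unit cost 33≤50, defect rate 4.0≤7.0).
P8: not dominated (best unit cost).
Pareto-optimal: P1, P2, P5, P6, P8 → 5.

5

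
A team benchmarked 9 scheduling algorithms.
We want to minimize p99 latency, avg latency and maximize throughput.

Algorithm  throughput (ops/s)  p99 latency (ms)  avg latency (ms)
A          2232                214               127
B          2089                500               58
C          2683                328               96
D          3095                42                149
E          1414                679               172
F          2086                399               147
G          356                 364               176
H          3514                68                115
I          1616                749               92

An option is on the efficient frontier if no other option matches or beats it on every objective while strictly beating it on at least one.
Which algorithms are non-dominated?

B, C, D, H

A: dominated by H (throughput 3514≥2232, p99 latency 68≤214, avg latency 115≤127).
B: not dominated (best avg latency).
C: not dominated.
D: not dominated (best p99 latency).
E: dominated by A (throughput 2232≥1414, p99 latency 214≤679, avg latency 127≤172).
F: dominated by A (throughput 2232≥2086, p99 latency 214≤399, avg latency 127≤147).
G: dominated by A (throughput 2232≥356, p99 latency 214≤364, avg latency 127≤176).
H: not dominated (best throughput).
I: dominated by B (throughput 2089≥1616, p99 latency 500≤749, avg latency 58≤92).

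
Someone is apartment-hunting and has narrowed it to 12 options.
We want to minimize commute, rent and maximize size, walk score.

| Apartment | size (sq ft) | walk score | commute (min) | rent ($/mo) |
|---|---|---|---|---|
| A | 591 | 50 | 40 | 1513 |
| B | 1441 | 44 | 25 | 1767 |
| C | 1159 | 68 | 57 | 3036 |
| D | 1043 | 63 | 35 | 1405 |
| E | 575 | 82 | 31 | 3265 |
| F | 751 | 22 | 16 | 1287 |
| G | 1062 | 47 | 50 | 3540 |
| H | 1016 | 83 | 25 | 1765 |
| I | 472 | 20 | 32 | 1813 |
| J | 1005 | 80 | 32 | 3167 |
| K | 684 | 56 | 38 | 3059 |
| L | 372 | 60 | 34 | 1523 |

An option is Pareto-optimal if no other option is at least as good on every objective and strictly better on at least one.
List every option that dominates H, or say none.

none

A: worse on size (591 vs 1016).
B: worse on walk score (44 vs 83).
C: worse on walk score (68 vs 83).
D: worse on walk score (63 vs 83).
E: worse on size (575 vs 1016).
F: worse on size (751 vs 1016).
G: worse on walk score (47 vs 83).
I: worse on size (472 vs 1016).
J: worse on size (1005 vs 1016).
K: worse on size (684 vs 1016).
L: worse on size (372 vs 1016).
No option dominates H.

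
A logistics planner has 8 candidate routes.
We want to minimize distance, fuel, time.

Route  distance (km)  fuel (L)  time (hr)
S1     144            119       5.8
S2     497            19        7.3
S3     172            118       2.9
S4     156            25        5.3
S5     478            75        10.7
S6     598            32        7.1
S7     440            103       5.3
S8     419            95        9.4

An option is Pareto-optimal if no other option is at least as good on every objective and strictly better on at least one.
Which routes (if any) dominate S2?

none

S1: worse on fuel (119 vs 19).
S3: worse on fuel (118 vs 19).
S4: worse on fuel (25 vs 19).
S5: worse on fuel (75 vs 19).
S6: worse on distance (598 vs 497).
S7: worse on fuel (103 vs 19).
S8: worse on fuel (95 vs 19).
No option dominates S2.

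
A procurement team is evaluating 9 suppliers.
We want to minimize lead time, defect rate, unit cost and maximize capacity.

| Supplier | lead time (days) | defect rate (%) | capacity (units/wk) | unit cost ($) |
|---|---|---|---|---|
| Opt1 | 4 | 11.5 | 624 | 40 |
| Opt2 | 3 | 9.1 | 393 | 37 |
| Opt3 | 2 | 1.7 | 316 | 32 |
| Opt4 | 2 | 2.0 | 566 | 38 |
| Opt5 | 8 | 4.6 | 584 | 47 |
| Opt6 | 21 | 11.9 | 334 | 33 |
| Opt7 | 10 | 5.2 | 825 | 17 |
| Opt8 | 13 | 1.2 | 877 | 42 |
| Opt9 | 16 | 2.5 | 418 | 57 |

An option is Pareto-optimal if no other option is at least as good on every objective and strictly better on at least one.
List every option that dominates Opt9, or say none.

Opt4: lead time 2≤16, defect rate 2.0≤2.5, capacity 566≥418, unit cost 38≤57 — dominates Opt9.
Opt8: lead time 13≤16, defect rate 1.2≤2.5, capacity 877≥418, unit cost 42≤57 — dominates Opt9.
Others (Opt1, Opt2, Opt3, Opt5, Opt6, Opt7) are each worse than Opt9 on at least one objective.

Opt4, Opt8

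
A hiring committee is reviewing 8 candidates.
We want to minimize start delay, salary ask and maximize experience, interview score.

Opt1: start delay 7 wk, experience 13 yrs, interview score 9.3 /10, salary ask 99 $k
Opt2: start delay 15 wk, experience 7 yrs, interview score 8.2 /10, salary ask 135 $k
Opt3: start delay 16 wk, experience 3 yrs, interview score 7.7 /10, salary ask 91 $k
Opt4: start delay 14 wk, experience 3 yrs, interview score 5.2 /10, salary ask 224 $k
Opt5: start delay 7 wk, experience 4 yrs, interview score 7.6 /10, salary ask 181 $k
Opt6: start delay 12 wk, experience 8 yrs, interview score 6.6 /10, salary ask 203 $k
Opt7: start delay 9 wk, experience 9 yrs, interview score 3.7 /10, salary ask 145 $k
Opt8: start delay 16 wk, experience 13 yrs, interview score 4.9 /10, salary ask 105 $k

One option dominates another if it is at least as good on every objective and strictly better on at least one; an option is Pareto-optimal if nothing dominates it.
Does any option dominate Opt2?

Yes

Opt1 vs Opt2: start delay 7≤15, experience 13≥7, interview score 9.3≥8.2, salary ask 99≤135 — Opt1 is at least as good on every objective and strictly better on at least one, so Opt1 dominates Opt2.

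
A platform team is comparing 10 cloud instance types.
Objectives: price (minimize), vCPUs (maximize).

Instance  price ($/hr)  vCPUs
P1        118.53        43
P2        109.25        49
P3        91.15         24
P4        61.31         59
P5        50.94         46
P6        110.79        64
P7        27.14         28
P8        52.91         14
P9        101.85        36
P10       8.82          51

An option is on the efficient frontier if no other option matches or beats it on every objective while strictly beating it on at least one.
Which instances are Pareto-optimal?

P1: dominated by P2 (price 109.25≤118.53, vCPUs 49≥43).
P2: dominated by P4 (price 61.31≤109.25, vCPUs 59≥49).
P3: dominated by P4 (price 61.31≤91.15, vCPUs 59≥24).
P4: not dominated.
P5: dominated by P10 (price 8.82≤50.94, vCPUs 51≥46).
P6: not dominated (best vCPUs).
P7: dominated by P10 (price 8.82≤27.14, vCPUs 51≥28).
P8: dominated by P5 (price 50.94≤52.91, vCPUs 46≥14).
P9: dominated by P4 (price 61.31≤101.85, vCPUs 59≥36).
P10: not dominated (best price).

P4, P6, P10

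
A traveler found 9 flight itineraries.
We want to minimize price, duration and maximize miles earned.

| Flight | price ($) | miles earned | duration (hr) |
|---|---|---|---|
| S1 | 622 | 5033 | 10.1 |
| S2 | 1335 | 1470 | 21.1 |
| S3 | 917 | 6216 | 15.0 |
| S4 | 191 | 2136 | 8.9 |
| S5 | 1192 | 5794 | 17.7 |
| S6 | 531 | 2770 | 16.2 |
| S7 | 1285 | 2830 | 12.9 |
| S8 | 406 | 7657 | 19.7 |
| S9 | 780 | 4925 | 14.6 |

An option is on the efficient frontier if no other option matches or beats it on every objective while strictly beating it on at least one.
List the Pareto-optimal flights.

S1, S3, S4, S6, S8

S1: not dominated.
S2: dominated by S1 (price 622≤1335, miles earned 5033≥1470, duration 10.1≤21.1).
S3: not dominated.
S4: not dominated (best price).
S5: dominated by S3 (price 917≤1192, miles earned 6216≥5794, duration 15.0≤17.7).
S6: not dominated.
S7: dominated by S1 (price 622≤1285, miles earned 5033≥2830, duration 10.1≤12.9).
S8: not dominated (best miles earned).
S9: dominated by S1 (price 622≤780, miles earned 5033≥4925, duration 10.1≤14.6).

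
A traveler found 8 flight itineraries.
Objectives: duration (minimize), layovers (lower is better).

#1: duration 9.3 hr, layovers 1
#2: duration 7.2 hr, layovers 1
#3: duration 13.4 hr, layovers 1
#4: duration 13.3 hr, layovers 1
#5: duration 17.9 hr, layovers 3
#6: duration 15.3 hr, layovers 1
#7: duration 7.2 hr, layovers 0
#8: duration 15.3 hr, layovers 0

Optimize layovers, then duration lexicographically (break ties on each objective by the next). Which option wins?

First minimize layovers: best is 0, kept {#7, #8}.
Then minimize duration: best is 7.2, kept {#7}.

#7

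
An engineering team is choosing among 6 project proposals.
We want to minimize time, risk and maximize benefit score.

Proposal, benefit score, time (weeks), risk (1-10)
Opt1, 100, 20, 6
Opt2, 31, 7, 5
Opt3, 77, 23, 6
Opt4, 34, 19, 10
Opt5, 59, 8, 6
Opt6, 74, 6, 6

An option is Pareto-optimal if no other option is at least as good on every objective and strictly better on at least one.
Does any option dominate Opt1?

Opt2: worse on benefit score (31 vs 100).
Opt3: worse on benefit score (77 vs 100).
Opt4: worse on benefit score (34 vs 100).
Opt5: worse on benefit score (59 vs 100).
Opt6: worse on benefit score (74 vs 100).
No option is at least as good as Opt1 on every objective and strictly better on one.

No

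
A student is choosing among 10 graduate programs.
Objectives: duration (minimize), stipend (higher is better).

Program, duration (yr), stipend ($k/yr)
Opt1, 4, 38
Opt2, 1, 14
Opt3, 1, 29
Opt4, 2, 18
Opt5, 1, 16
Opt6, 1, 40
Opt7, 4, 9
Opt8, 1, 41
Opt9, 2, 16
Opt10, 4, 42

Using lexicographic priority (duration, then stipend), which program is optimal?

First minimize duration: best is 1, kept {Opt2, Opt3, Opt5, Opt6, Opt8}.
Then maximize stipend: best is 41, kept {Opt8}.

Opt8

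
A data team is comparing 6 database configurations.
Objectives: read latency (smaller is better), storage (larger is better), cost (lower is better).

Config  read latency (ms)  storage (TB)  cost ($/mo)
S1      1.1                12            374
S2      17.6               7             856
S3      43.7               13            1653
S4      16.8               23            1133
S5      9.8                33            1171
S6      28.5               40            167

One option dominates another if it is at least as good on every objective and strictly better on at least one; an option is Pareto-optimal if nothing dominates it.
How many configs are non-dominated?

S1: not dominated (best read latency).
S2: dominated by S1 (read latency 1.1≤17.6, storage 12≥7, cost 374≤856).
S3: dominated by S4 (read latency 16.8≤43.7, storage 23≥13, cost 1133≤1653).
S4: not dominated.
S5: not dominated.
S6: not dominated (best storage).
Pareto-optimal: S1, S4, S5, S6 → 4.

4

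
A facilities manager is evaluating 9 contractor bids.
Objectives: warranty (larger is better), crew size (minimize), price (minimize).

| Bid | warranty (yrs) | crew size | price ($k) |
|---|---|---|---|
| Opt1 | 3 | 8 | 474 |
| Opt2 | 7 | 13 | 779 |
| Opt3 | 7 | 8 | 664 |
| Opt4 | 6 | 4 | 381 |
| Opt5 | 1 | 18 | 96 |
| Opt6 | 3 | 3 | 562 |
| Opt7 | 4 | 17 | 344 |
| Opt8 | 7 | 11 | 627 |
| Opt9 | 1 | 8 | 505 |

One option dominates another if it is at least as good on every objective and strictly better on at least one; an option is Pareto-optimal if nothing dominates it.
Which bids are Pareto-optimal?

Opt1: dominated by Opt4 (warranty 6≥3, crew size 4≤8, price 381≤474).
Opt2: dominated by Opt3 (warranty 7≥7, crew size 8≤13, price 664≤779).
Opt3: not dominated.
Opt4: not dominated.
Opt5: not dominated (best price).
Opt6: not dominated (best crew size).
Opt7: not dominated.
Opt8: not dominated.
Opt9: dominated by Opt1 (warranty 3≥1, crew size 8≤8, price 474≤505).

Opt3, Opt4, Opt5, Opt6, Opt7, Opt8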